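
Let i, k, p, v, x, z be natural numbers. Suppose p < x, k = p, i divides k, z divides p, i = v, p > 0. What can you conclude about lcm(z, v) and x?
lcm(z, v) < x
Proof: k = p and i divides k, therefore i divides p. Since i = v, v divides p. z divides p, so lcm(z, v) divides p. From p > 0, lcm(z, v) ≤ p. Because p < x, lcm(z, v) < x.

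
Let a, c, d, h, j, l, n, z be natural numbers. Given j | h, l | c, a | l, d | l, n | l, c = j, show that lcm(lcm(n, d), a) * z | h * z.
Because n | l and d | l, lcm(n, d) | l. Since a | l, lcm(lcm(n, d), a) | l. c = j and l | c, thus l | j. Since lcm(lcm(n, d), a) | l, lcm(lcm(n, d), a) | j. j | h, so lcm(lcm(n, d), a) | h. Then lcm(lcm(n, d), a) * z | h * z.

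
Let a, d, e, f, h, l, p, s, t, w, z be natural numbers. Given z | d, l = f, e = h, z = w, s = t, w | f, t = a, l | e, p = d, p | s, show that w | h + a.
From l = f and l | e, f | e. w | f, so w | e. e = h, so w | h. s = t and t = a, so s = a. From p = d and p | s, d | s. z | d, so z | s. Since s = a, z | a. z = w, so w | a. From w | h, w | h + a.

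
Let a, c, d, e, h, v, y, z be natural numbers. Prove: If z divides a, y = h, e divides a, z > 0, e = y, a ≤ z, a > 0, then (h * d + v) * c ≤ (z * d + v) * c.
From z divides a and a > 0, z ≤ a. a ≤ z, so a = z. Since e = y and e divides a, y divides a. Since a = z, y divides z. z > 0, so y ≤ z. Since y = h, h ≤ z. By multiplying by a non-negative, h * d ≤ z * d. Then h * d + v ≤ z * d + v. By multiplying by a non-negative, (h * d + v) * c ≤ (z * d + v) * c.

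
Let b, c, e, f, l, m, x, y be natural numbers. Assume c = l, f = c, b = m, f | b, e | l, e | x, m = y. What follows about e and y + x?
e | y + x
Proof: Since f = c and c = l, f = l. b = m and f | b, therefore f | m. From f = l, l | m. m = y, so l | y. Since e | l, e | y. e | x, so e | y + x.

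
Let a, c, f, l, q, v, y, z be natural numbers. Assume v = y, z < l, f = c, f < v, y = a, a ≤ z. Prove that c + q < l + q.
Because v = y and f < v, f < y. From y = a, f < a. Because a ≤ z and z < l, a < l. Since f < a, f < l. Since f = c, c < l. Then c + q < l + q.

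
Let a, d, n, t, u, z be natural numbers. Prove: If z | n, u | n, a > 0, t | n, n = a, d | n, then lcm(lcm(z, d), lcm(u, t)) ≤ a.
z | n and d | n, so lcm(z, d) | n. Since u | n and t | n, lcm(u, t) | n. Since lcm(z, d) | n, lcm(lcm(z, d), lcm(u, t)) | n. n = a, so lcm(lcm(z, d), lcm(u, t)) | a. Since a > 0, lcm(lcm(z, d), lcm(u, t)) ≤ a.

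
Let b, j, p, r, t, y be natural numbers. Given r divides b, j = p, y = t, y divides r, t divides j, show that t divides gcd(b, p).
y divides r and r divides b, hence y divides b. y = t, so t divides b. j = p and t divides j, so t divides p. Because t divides b, t divides gcd(b, p).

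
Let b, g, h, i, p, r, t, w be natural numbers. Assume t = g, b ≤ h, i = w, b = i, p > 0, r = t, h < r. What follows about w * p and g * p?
w * p < g * p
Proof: b = i and i = w, so b = w. Since b ≤ h, w ≤ h. Because r = t and t = g, r = g. Because h < r, h < g. w ≤ h, so w < g. Since p > 0, by multiplying by a positive, w * p < g * p.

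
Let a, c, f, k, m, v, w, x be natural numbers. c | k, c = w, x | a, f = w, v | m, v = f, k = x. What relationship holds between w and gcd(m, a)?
w | gcd(m, a)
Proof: v = f and f = w, so v = w. Because v | m, w | m. From k = x and c | k, c | x. Since c = w, w | x. Since x | a, w | a. Since w | m, w | gcd(m, a).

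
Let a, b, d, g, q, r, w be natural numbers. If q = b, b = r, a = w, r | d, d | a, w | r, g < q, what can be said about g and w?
g < w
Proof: From q = b and b = r, q = r. Because r | d and d | a, r | a. Because a = w, r | w. Because w | r, r = w. Since q = r, q = w. Since g < q, g < w.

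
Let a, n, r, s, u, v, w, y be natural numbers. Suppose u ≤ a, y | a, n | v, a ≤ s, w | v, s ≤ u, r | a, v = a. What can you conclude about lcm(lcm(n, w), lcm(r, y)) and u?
lcm(lcm(n, w), lcm(r, y)) | u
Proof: a ≤ s and s ≤ u, therefore a ≤ u. u ≤ a, so a = u. Because n | v and w | v, lcm(n, w) | v. Since v = a, lcm(n, w) | a. r | a and y | a, so lcm(r, y) | a. lcm(n, w) | a, so lcm(lcm(n, w), lcm(r, y)) | a. a = u, so lcm(lcm(n, w), lcm(r, y)) | u.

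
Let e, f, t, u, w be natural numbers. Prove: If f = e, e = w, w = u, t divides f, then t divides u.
Because f = e and e = w, f = w. w = u, so f = u. Since t divides f, t divides u.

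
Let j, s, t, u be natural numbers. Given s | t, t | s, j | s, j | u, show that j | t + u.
s | t and t | s, therefore s = t. j | s, so j | t. Because j | u, j | t + u.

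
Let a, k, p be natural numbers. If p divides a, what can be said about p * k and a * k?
p * k divides a * k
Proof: Since p divides a, by multiplying both sides, p * k divides a * k.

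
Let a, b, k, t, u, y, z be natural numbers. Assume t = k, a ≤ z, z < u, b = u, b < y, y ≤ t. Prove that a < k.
From b = u and b < y, u < y. From z < u, z < y. Because a ≤ z, a < y. Since y ≤ t, a < t. t = k, so a < k.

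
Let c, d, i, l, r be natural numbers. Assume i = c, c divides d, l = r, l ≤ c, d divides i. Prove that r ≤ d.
i = c and d divides i, therefore d divides c. c divides d, so c = d. l ≤ c, so l ≤ d. l = r, so r ≤ d.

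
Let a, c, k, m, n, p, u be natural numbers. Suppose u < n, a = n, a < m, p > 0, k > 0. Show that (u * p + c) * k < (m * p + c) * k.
Since a = n and a < m, n < m. Since u < n, u < m. Since p > 0, by multiplying by a positive, u * p < m * p. Then u * p + c < m * p + c. Since k > 0, by multiplying by a positive, (u * p + c) * k < (m * p + c) * k.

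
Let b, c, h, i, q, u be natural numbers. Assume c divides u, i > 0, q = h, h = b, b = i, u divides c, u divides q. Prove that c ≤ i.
From u divides c and c divides u, u = c. h = b and b = i, thus h = i. From q = h and u divides q, u divides h. From h = i, u divides i. i > 0, so u ≤ i. Since u = c, c ≤ i.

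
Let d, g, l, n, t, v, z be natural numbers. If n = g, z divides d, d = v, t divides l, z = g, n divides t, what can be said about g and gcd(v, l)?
g divides gcd(v, l)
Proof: Since d = v and z divides d, z divides v. z = g, so g divides v. n = g and n divides t, therefore g divides t. t divides l, so g divides l. Since g divides v, g divides gcd(v, l).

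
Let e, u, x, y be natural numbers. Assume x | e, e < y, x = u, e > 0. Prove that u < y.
Since x | e and e > 0, x ≤ e. e < y, so x < y. Since x = u, u < y.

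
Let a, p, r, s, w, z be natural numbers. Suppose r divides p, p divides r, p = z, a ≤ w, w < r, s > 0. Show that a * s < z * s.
From r divides p and p divides r, r = p. Since p = z, r = z. From a ≤ w and w < r, a < r. Because r = z, a < z. From s > 0, by multiplying by a positive, a * s < z * s.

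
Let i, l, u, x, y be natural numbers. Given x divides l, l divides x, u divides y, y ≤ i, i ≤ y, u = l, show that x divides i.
Since y ≤ i and i ≤ y, y = i. l divides x and x divides l, therefore l = x. u = l, so u = x. Since u divides y, x divides y. y = i, so x divides i.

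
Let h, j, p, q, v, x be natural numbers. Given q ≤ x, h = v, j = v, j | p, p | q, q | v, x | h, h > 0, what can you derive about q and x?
q = x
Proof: Because j = v and j | p, v | p. Since p | q, v | q. Since q | v, v = q. Since h = v, h = q. x | h and h > 0, therefore x ≤ h. Since h = q, x ≤ q. Since q ≤ x, q = x.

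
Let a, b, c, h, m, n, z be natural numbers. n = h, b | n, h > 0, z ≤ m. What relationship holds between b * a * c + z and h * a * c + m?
b * a * c + z ≤ h * a * c + m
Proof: n = h and b | n, therefore b | h. h > 0, so b ≤ h. Then b * a ≤ h * a. Then b * a * c ≤ h * a * c. Since z ≤ m, b * a * c + z ≤ h * a * c + m.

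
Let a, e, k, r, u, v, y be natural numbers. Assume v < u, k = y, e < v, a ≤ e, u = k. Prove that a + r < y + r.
From u = k and k = y, u = y. e < v and v < u, hence e < u. Since a ≤ e, a < u. From u = y, a < y. Then a + r < y + r.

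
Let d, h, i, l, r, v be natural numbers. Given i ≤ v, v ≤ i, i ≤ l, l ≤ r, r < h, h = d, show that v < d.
Since i ≤ v and v ≤ i, i = v. Because i ≤ l, v ≤ l. Since l ≤ r, v ≤ r. Since r < h, v < h. h = d, so v < d.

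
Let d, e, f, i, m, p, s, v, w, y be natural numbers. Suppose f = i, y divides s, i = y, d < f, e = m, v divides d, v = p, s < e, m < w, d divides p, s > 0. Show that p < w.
v = p and v divides d, thus p divides d. d divides p, so d = p. Since f = i and i = y, f = y. Since d < f, d < y. y divides s and s > 0, hence y ≤ s. d < y, so d < s. e = m and s < e, therefore s < m. Since d < s, d < m. From m < w, d < w. Since d = p, p < w.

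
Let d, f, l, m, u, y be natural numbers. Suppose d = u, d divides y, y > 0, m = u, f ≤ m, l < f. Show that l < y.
Since m = u and f ≤ m, f ≤ u. From l < f, l < u. d divides y and y > 0, therefore d ≤ y. Since d = u, u ≤ y. From l < u, l < y.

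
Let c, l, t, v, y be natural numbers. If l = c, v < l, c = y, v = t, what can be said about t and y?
t < y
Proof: l = c and c = y, thus l = y. v = t and v < l, so t < l. Since l = y, t < y.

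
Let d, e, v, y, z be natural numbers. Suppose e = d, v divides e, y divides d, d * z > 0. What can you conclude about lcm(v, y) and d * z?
lcm(v, y) ≤ d * z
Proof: e = d and v divides e, therefore v divides d. From y divides d, lcm(v, y) divides d. Then lcm(v, y) divides d * z. Because d * z > 0, lcm(v, y) ≤ d * z.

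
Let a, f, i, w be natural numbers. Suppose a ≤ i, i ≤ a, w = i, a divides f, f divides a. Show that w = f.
i ≤ a and a ≤ i, therefore i = a. Since w = i, w = a. a divides f and f divides a, therefore a = f. Because w = a, w = f.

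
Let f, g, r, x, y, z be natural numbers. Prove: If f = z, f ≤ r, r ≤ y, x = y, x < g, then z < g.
Since f = z and f ≤ r, z ≤ r. r ≤ y, so z ≤ y. x = y and x < g, therefore y < g. Since z ≤ y, z < g.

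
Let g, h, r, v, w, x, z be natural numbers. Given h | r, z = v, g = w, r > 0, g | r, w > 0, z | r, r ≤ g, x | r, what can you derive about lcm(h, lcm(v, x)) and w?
lcm(h, lcm(v, x)) ≤ w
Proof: g | r and r > 0, thus g ≤ r. r ≤ g, so r = g. Because g = w, r = w. Since z = v and z | r, v | r. Since x | r, lcm(v, x) | r. h | r, so lcm(h, lcm(v, x)) | r. Because r = w, lcm(h, lcm(v, x)) | w. Since w > 0, lcm(h, lcm(v, x)) ≤ w.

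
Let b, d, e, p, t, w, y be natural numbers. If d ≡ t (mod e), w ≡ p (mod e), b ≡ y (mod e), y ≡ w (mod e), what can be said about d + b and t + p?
d + b ≡ t + p (mod e)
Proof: b ≡ y (mod e) and y ≡ w (mod e), so b ≡ w (mod e). w ≡ p (mod e), so b ≡ p (mod e). Since d ≡ t (mod e), by adding congruences, d + b ≡ t + p (mod e).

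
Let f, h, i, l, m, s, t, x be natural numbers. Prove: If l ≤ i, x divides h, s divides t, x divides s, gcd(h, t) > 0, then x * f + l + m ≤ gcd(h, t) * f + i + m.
Because x divides s and s divides t, x divides t. Since x divides h, x divides gcd(h, t). Since gcd(h, t) > 0, x ≤ gcd(h, t). By multiplying by a non-negative, x * f ≤ gcd(h, t) * f. Since l ≤ i, x * f + l ≤ gcd(h, t) * f + i. Then x * f + l + m ≤ gcd(h, t) * f + i + m.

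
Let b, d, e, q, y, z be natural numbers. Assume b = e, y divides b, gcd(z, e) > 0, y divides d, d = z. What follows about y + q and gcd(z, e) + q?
y + q ≤ gcd(z, e) + q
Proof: d = z and y divides d, hence y divides z. Because b = e and y divides b, y divides e. y divides z, so y divides gcd(z, e). gcd(z, e) > 0, so y ≤ gcd(z, e). Then y + q ≤ gcd(z, e) + q.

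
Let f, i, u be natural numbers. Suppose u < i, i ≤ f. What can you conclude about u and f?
u < f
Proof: Because u < i and i ≤ f, by transitivity, u < f.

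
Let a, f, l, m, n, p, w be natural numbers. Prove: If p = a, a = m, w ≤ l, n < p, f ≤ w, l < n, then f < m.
Since w ≤ l and l < n, w < n. Because f ≤ w, f < n. Since p = a and a = m, p = m. n < p, so n < m. Since f < n, f < m.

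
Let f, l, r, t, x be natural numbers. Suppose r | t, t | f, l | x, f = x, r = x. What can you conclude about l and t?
l | t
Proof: r = x and r | t, hence x | t. From f = x and t | f, t | x. Since x | t, x = t. l | x, so l | t.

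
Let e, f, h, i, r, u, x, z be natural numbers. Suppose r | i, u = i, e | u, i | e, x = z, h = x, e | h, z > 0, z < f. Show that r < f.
Because u = i and e | u, e | i. Since i | e, e = i. h = x and e | h, hence e | x. Since x = z, e | z. Since e = i, i | z. Since r | i, r | z. From z > 0, r ≤ z. z < f, so r < f.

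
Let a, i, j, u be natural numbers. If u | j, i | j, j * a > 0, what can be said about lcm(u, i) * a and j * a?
lcm(u, i) * a ≤ j * a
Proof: u | j and i | j, therefore lcm(u, i) | j. Then lcm(u, i) * a | j * a. Since j * a > 0, lcm(u, i) * a ≤ j * a.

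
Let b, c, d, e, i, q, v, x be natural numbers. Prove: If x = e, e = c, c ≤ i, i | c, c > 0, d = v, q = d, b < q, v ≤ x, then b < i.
x = e and e = c, thus x = c. Since i | c and c > 0, i ≤ c. c ≤ i, so c = i. Since x = c, x = i. q = d and b < q, hence b < d. Because d = v, b < v. v ≤ x, so b < x. Since x = i, b < i.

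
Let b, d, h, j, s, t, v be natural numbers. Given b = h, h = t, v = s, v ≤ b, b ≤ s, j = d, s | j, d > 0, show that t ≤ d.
Since b = h and h = t, b = t. Since v = s and v ≤ b, s ≤ b. Since b ≤ s, s = b. From j = d and s | j, s | d. Since s = b, b | d. Since b = t, t | d. d > 0, so t ≤ d.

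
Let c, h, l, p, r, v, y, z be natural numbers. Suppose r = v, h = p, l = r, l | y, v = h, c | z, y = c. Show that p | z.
r = v and v = h, hence r = h. h = p, so r = p. y = c and l | y, so l | c. Since l = r, r | c. Since c | z, r | z. r = p, so p | z.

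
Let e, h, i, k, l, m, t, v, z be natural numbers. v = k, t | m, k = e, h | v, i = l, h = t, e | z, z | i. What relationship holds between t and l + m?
t | l + m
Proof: v = k and k = e, thus v = e. From h = t and h | v, t | v. v = e, so t | e. e | z and z | i, so e | i. Since i = l, e | l. t | e, so t | l. Since t | m, t | l + m.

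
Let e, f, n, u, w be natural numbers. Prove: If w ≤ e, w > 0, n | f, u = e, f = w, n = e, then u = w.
n = e and n | f, thus e | f. Since f = w, e | w. Since w > 0, e ≤ w. Since w ≤ e, e = w. Because u = e, u = w.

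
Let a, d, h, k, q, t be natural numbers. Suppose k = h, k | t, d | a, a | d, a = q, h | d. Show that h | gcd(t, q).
k = h and k | t, thus h | t. d | a and a | d, hence d = a. Since a = q, d = q. h | d, so h | q. h | t, so h | gcd(t, q).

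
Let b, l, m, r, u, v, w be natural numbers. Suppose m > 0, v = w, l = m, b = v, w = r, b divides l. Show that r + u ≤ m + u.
From b = v and v = w, b = w. w = r, so b = r. l = m and b divides l, therefore b divides m. Since m > 0, b ≤ m. b = r, so r ≤ m. Then r + u ≤ m + u.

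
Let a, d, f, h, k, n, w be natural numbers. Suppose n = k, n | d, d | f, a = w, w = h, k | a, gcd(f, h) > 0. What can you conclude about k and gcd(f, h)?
k ≤ gcd(f, h)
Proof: n = k and n | d, so k | d. d | f, so k | f. a = w and w = h, thus a = h. Since k | a, k | h. Since k | f, k | gcd(f, h). Because gcd(f, h) > 0, k ≤ gcd(f, h).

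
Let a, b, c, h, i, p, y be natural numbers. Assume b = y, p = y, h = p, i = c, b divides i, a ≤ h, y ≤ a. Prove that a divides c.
h = p and p = y, so h = y. a ≤ h, so a ≤ y. y ≤ a, so y = a. b = y and b divides i, therefore y divides i. Because y = a, a divides i. Since i = c, a divides c.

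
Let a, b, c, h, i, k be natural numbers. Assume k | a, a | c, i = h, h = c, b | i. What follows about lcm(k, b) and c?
lcm(k, b) | c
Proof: k | a and a | c, therefore k | c. i = h and h = c, hence i = c. Since b | i, b | c. k | c, so lcm(k, b) | c.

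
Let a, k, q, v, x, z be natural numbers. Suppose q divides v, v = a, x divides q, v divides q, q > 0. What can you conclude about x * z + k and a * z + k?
x * z + k ≤ a * z + k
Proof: From q divides v and v divides q, q = v. Because v = a, q = a. Because x divides q and q > 0, x ≤ q. Since q = a, x ≤ a. By multiplying by a non-negative, x * z ≤ a * z. Then x * z + k ≤ a * z + k.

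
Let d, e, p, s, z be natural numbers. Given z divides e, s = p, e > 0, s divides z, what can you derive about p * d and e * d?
p * d ≤ e * d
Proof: Since s divides z and z divides e, s divides e. e > 0, so s ≤ e. s = p, so p ≤ e. By multiplying by a non-negative, p * d ≤ e * d.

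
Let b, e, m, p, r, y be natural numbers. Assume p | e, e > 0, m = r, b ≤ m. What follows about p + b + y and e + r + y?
p + b + y ≤ e + r + y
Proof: From p | e and e > 0, p ≤ e. m = r and b ≤ m, thus b ≤ r. Then b + y ≤ r + y. p ≤ e, so p + b + y ≤ e + r + y.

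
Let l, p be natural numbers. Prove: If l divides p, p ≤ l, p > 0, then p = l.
From l divides p and p > 0, l ≤ p. From p ≤ l, l = p. Then p = l.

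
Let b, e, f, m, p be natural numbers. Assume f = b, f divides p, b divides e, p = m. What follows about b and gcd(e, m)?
b divides gcd(e, m)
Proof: Since f = b and f divides p, b divides p. Since p = m, b divides m. b divides e, so b divides gcd(e, m).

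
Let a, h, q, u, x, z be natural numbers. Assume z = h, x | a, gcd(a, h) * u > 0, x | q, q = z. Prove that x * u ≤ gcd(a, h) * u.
q = z and z = h, hence q = h. Since x | q, x | h. Since x | a, x | gcd(a, h). Then x * u | gcd(a, h) * u. gcd(a, h) * u > 0, so x * u ≤ gcd(a, h) * u.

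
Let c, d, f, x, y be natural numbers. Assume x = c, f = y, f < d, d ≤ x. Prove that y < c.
f = y and f < d, therefore y < d. Because d ≤ x, y < x. x = c, so y < c.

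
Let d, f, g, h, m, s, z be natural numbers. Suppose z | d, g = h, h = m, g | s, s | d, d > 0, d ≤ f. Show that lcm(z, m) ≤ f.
g = h and h = m, thus g = m. g | s and s | d, thus g | d. g = m, so m | d. z | d, so lcm(z, m) | d. d > 0, so lcm(z, m) ≤ d. d ≤ f, so lcm(z, m) ≤ f.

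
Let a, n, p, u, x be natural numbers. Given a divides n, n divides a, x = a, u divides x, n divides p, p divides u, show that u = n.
a divides n and n divides a, so a = n. x = a and u divides x, so u divides a. Since a = n, u divides n. Because n divides p and p divides u, n divides u. u divides n, so u = n.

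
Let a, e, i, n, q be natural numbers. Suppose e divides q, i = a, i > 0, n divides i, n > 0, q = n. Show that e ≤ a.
Since q = n and e divides q, e divides n. n > 0, so e ≤ n. n divides i and i > 0, so n ≤ i. i = a, so n ≤ a. e ≤ n, so e ≤ a.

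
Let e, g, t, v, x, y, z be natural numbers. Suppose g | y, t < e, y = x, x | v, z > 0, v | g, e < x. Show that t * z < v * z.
Because v | g and g | y, v | y. From y = x, v | x. x | v, so x = v. Since e < x, e < v. Since t < e, t < v. Since z > 0, t * z < v * z.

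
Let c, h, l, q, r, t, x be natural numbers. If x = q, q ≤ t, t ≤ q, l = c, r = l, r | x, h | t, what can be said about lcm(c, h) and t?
lcm(c, h) | t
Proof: q ≤ t and t ≤ q, thus q = t. x = q, so x = t. Since r = l and r | x, l | x. l = c, so c | x. x = t, so c | t. h | t, so lcm(c, h) | t.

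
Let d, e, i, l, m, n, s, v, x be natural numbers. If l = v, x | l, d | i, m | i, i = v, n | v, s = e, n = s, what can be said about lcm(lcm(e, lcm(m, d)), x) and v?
lcm(lcm(e, lcm(m, d)), x) | v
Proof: Because n = s and s = e, n = e. Since n | v, e | v. m | i and d | i, so lcm(m, d) | i. Since i = v, lcm(m, d) | v. Since e | v, lcm(e, lcm(m, d)) | v. l = v and x | l, therefore x | v. lcm(e, lcm(m, d)) | v, so lcm(lcm(e, lcm(m, d)), x) | v.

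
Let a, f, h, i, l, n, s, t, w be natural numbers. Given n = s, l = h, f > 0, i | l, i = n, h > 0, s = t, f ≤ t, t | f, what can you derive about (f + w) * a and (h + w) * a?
(f + w) * a ≤ (h + w) * a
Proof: t | f and f > 0, hence t ≤ f. Since f ≤ t, t = f. i = n and n = s, hence i = s. i | l, so s | l. Since s = t, t | l. Because l = h, t | h. Since h > 0, t ≤ h. Since t = f, f ≤ h. Then f + w ≤ h + w. Then (f + w) * a ≤ (h + w) * a.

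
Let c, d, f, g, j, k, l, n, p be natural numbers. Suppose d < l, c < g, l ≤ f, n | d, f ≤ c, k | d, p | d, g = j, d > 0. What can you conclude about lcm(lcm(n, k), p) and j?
lcm(lcm(n, k), p) < j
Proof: Because n | d and k | d, lcm(n, k) | d. Since p | d, lcm(lcm(n, k), p) | d. d > 0, so lcm(lcm(n, k), p) ≤ d. Since d < l and l ≤ f, d < f. lcm(lcm(n, k), p) ≤ d, so lcm(lcm(n, k), p) < f. From g = j and c < g, c < j. Since f ≤ c, f < j. Since lcm(lcm(n, k), p) < f, lcm(lcm(n, k), p) < j.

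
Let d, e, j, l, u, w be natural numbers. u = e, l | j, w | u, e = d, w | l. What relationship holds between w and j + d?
w | j + d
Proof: w | l and l | j, thus w | j. Because u = e and e = d, u = d. w | u, so w | d. w | j, so w | j + d.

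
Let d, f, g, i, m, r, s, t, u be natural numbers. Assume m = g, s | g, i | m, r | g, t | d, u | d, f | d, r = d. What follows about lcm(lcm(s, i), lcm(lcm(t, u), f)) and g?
lcm(lcm(s, i), lcm(lcm(t, u), f)) | g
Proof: From m = g and i | m, i | g. s | g, so lcm(s, i) | g. Since t | d and u | d, lcm(t, u) | d. Because f | d, lcm(lcm(t, u), f) | d. Because r = d and r | g, d | g. Since lcm(lcm(t, u), f) | d, lcm(lcm(t, u), f) | g. lcm(s, i) | g, so lcm(lcm(s, i), lcm(lcm(t, u), f)) | g.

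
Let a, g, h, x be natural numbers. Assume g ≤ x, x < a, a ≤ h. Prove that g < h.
g ≤ x and x < a, therefore g < a. Since a ≤ h, g < h.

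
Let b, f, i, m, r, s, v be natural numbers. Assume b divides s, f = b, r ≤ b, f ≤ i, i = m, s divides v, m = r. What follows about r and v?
r divides v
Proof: Because i = m and f ≤ i, f ≤ m. Since m = r, f ≤ r. Since f = b, b ≤ r. Since r ≤ b, b = r. b divides s and s divides v, thus b divides v. Since b = r, r divides v.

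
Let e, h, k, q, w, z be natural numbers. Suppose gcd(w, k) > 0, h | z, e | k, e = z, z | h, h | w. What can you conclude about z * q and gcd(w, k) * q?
z * q ≤ gcd(w, k) * q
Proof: h | z and z | h, therefore h = z. h | w, so z | w. e = z and e | k, so z | k. z | w, so z | gcd(w, k). Since gcd(w, k) > 0, z ≤ gcd(w, k). Then z * q ≤ gcd(w, k) * q.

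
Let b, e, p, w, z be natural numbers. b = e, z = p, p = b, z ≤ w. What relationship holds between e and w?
e ≤ w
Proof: z = p and p = b, hence z = b. From z ≤ w, b ≤ w. b = e, so e ≤ w.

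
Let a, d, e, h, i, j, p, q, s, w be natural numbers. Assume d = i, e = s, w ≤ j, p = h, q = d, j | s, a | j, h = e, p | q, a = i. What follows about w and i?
w ≤ i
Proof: p = h and h = e, thus p = e. From q = d and p | q, p | d. Since p = e, e | d. Since d = i, e | i. e = s, so s | i. Since j | s, j | i. a = i and a | j, thus i | j. Since j | i, j = i. w ≤ j, so w ≤ i.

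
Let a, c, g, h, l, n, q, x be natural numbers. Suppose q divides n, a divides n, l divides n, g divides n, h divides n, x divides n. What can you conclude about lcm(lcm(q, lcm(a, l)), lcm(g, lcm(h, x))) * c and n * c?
lcm(lcm(q, lcm(a, l)), lcm(g, lcm(h, x))) * c divides n * c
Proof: Because a divides n and l divides n, lcm(a, l) divides n. Since q divides n, lcm(q, lcm(a, l)) divides n. h divides n and x divides n, so lcm(h, x) divides n. From g divides n, lcm(g, lcm(h, x)) divides n. lcm(q, lcm(a, l)) divides n, so lcm(lcm(q, lcm(a, l)), lcm(g, lcm(h, x))) divides n. Then lcm(lcm(q, lcm(a, l)), lcm(g, lcm(h, x))) * c divides n * c.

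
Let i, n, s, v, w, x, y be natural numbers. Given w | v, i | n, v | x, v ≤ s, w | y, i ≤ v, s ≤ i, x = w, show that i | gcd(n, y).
x = w and v | x, thus v | w. Since w | v, w = v. Because v ≤ s and s ≤ i, v ≤ i. Since i ≤ v, v = i. Since w = v, w = i. w | y, so i | y. i | n, so i | gcd(n, y).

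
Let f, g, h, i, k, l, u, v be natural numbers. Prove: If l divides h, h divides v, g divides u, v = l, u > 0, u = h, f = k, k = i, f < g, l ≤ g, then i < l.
v = l and h divides v, hence h divides l. l divides h, so h = l. Since u = h, u = l. g divides u and u > 0, therefore g ≤ u. u = l, so g ≤ l. Because l ≤ g, g = l. f = k and k = i, hence f = i. From f < g, i < g. Since g = l, i < l.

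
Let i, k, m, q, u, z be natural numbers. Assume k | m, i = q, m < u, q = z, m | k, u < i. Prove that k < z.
i = q and q = z, hence i = z. Since m | k and k | m, m = k. m < u and u < i, thus m < i. m = k, so k < i. Since i = z, k < z.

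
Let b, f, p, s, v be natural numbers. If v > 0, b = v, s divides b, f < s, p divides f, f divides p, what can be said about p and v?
p < v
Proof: Because f divides p and p divides f, f = p. f < s, so p < s. b = v and s divides b, so s divides v. Since v > 0, s ≤ v. p < s, so p < v.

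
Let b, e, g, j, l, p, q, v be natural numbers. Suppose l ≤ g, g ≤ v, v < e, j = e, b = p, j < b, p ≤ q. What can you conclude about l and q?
l < q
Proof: l ≤ g and g ≤ v, therefore l ≤ v. Since b = p and j < b, j < p. p ≤ q, so j < q. From j = e, e < q. Since v < e, v < q. Because l ≤ v, l < q.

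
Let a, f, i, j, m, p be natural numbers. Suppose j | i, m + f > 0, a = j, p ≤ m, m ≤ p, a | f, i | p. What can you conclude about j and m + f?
j ≤ m + f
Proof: Because p ≤ m and m ≤ p, p = m. j | i and i | p, therefore j | p. p = m, so j | m. a = j and a | f, therefore j | f. j | m, so j | m + f. Since m + f > 0, j ≤ m + f.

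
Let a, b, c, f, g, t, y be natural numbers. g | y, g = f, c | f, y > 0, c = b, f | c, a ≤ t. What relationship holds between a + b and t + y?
a + b ≤ t + y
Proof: f | c and c | f, therefore f = c. From c = b, f = b. g | y and y > 0, therefore g ≤ y. g = f, so f ≤ y. f = b, so b ≤ y. From a ≤ t, a + b ≤ t + y.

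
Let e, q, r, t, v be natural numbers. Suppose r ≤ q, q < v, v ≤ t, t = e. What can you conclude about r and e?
r < e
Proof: r ≤ q and q < v, so r < v. v ≤ t, so r < t. Since t = e, r < e.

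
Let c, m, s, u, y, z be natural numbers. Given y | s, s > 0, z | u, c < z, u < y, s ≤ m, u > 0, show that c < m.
z | u and u > 0, so z ≤ u. y | s and s > 0, so y ≤ s. u < y, so u < s. Since s ≤ m, u < m. Since z ≤ u, z < m. Since c < z, c < m.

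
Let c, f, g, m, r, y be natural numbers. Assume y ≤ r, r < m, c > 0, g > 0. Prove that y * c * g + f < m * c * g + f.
y ≤ r and r < m, so y < m. c > 0, so y * c < m * c. g > 0, so y * c * g < m * c * g. Then y * c * g + f < m * c * g + f.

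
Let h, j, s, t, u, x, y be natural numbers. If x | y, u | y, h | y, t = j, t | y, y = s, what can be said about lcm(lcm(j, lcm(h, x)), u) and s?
lcm(lcm(j, lcm(h, x)), u) | s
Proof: t = j and t | y, so j | y. h | y and x | y, hence lcm(h, x) | y. Since j | y, lcm(j, lcm(h, x)) | y. From u | y, lcm(lcm(j, lcm(h, x)), u) | y. Since y = s, lcm(lcm(j, lcm(h, x)), u) | s.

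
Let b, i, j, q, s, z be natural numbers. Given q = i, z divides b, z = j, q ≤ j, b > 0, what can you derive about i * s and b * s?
i * s ≤ b * s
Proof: q = i and q ≤ j, so i ≤ j. From z = j and z divides b, j divides b. From b > 0, j ≤ b. i ≤ j, so i ≤ b. By multiplying by a non-negative, i * s ≤ b * s.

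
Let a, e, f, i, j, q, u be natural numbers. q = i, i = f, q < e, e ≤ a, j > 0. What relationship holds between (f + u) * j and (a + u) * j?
(f + u) * j < (a + u) * j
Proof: q = i and i = f, so q = f. q < e and e ≤ a, thus q < a. q = f, so f < a. Then f + u < a + u. Since j > 0, by multiplying by a positive, (f + u) * j < (a + u) * j.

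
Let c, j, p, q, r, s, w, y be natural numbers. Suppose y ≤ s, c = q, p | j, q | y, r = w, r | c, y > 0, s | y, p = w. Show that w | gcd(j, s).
p = w and p | j, therefore w | j. s | y and y > 0, therefore s ≤ y. y ≤ s, so y = s. c = q and r | c, hence r | q. r = w, so w | q. q | y, so w | y. y = s, so w | s. Since w | j, w | gcd(j, s).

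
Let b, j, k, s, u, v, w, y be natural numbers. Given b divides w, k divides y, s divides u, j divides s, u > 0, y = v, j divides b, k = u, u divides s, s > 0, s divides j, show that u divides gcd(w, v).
j divides s and s divides j, hence j = s. Since s divides u and u > 0, s ≤ u. Since u divides s and s > 0, u ≤ s. s ≤ u, so s = u. Since j = s, j = u. j divides b and b divides w, therefore j divides w. j = u, so u divides w. y = v and k divides y, thus k divides v. Since k = u, u divides v. Since u divides w, u divides gcd(w, v).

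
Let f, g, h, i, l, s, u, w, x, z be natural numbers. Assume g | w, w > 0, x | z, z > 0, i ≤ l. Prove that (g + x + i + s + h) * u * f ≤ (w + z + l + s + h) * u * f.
g | w and w > 0, so g ≤ w. x | z and z > 0, so x ≤ z. i ≤ l, thus i + s ≤ l + s. x ≤ z, so x + i + s ≤ z + l + s. Then x + i + s + h ≤ z + l + s + h. From g ≤ w, g + x + i + s + h ≤ w + z + l + s + h. Then (g + x + i + s + h) * u ≤ (w + z + l + s + h) * u. Then (g + x + i + s + h) * u * f ≤ (w + z + l + s + h) * u * f.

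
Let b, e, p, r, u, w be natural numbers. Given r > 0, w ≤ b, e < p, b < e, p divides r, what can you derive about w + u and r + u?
w + u < r + u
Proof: Since b < e and e < p, b < p. p divides r and r > 0, hence p ≤ r. Since b < p, b < r. Since w ≤ b, w < r. Then w + u < r + u.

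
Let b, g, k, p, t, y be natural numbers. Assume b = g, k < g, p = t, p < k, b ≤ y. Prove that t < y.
p = t and p < k, hence t < k. b = g and b ≤ y, therefore g ≤ y. Since k < g, k < y. t < k, so t < y.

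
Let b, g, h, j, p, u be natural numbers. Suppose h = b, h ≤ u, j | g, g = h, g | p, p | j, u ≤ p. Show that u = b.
p | j and j | g, thus p | g. g | p, so p = g. Since u ≤ p, u ≤ g. Since g = h, u ≤ h. Since h ≤ u, u = h. h = b, so u = b.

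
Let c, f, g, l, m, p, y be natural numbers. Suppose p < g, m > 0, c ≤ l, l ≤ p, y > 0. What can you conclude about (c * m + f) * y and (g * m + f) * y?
(c * m + f) * y < (g * m + f) * y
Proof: Because c ≤ l and l ≤ p, c ≤ p. Because p < g, c < g. Since m > 0, c * m < g * m. Then c * m + f < g * m + f. Since y > 0, (c * m + f) * y < (g * m + f) * y.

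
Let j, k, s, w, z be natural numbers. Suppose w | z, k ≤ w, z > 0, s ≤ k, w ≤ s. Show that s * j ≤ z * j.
Because s ≤ k and k ≤ w, s ≤ w. w ≤ s, so w = s. w | z and z > 0, therefore w ≤ z. Since w = s, s ≤ z. Then s * j ≤ z * j.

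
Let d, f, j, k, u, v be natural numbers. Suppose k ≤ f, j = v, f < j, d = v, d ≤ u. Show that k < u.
From j = v and f < j, f < v. k ≤ f, so k < v. d = v and d ≤ u, thus v ≤ u. Since k < v, k < u.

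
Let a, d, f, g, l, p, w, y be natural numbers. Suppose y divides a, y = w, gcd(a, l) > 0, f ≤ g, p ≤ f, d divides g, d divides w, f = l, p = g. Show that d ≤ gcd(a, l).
Because y = w and y divides a, w divides a. d divides w, so d divides a. From p = g and p ≤ f, g ≤ f. Since f ≤ g, g = f. Since d divides g, d divides f. f = l, so d divides l. From d divides a, d divides gcd(a, l). gcd(a, l) > 0, so d ≤ gcd(a, l).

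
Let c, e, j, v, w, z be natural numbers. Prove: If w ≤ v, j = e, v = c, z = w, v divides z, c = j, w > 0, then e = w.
z = w and v divides z, thus v divides w. Since w > 0, v ≤ w. w ≤ v, so w = v. Since v = c, w = c. c = j, so w = j. j = e, so w = e. Then e = w.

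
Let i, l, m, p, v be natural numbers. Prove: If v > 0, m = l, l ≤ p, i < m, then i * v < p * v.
m = l and i < m, thus i < l. Because l ≤ p, i < p. v > 0, so i * v < p * v.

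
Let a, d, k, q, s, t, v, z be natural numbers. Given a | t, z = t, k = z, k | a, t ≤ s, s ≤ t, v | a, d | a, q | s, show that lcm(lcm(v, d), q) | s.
k = z and k | a, thus z | a. z = t, so t | a. a | t, so a = t. t ≤ s and s ≤ t, so t = s. Since a = t, a = s. Because v | a and d | a, lcm(v, d) | a. Because a = s, lcm(v, d) | s. Since q | s, lcm(lcm(v, d), q) | s.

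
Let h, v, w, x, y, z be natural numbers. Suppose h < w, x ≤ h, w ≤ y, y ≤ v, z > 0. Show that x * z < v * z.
From x ≤ h and h < w, x < w. Since w ≤ y, x < y. Since y ≤ v, x < v. Since z > 0, by multiplying by a positive, x * z < v * z.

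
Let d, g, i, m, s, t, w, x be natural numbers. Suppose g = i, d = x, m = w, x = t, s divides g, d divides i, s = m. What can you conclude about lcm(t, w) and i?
lcm(t, w) divides i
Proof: From d = x and x = t, d = t. Since d divides i, t divides i. s = m and s divides g, so m divides g. g = i, so m divides i. m = w, so w divides i. From t divides i, lcm(t, w) divides i.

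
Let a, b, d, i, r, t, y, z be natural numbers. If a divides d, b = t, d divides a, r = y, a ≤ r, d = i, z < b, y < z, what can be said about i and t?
i < t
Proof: a divides d and d divides a, therefore a = d. Since d = i, a = i. r = y and a ≤ r, thus a ≤ y. a = i, so i ≤ y. b = t and z < b, hence z < t. Since y < z, y < t. i ≤ y, so i < t.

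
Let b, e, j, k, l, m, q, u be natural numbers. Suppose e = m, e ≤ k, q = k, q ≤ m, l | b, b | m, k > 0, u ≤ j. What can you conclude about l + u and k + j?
l + u ≤ k + j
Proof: e = m and e ≤ k, so m ≤ k. q = k and q ≤ m, thus k ≤ m. m ≤ k, so m = k. l | b and b | m, hence l | m. Since m = k, l | k. Since k > 0, l ≤ k. u ≤ j, so l + u ≤ k + j.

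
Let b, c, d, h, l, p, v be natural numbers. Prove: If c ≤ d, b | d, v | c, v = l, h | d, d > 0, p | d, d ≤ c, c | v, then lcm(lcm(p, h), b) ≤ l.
Because d ≤ c and c ≤ d, d = c. c | v and v | c, hence c = v. d = c, so d = v. v = l, so d = l. p | d and h | d, hence lcm(p, h) | d. Because b | d, lcm(lcm(p, h), b) | d. d > 0, so lcm(lcm(p, h), b) ≤ d. From d = l, lcm(lcm(p, h), b) ≤ l.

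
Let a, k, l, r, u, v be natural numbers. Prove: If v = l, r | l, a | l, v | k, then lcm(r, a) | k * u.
From r | l and a | l, lcm(r, a) | l. Because v = l and v | k, l | k. lcm(r, a) | l, so lcm(r, a) | k. Then lcm(r, a) | k * u.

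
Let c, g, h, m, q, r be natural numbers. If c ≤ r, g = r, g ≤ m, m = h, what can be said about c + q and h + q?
c + q ≤ h + q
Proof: g = r and g ≤ m, so r ≤ m. m = h, so r ≤ h. c ≤ r, so c ≤ h. Then c + q ≤ h + q.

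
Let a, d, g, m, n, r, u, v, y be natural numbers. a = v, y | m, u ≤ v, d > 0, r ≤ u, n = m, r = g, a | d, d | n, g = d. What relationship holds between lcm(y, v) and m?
lcm(y, v) | m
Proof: Because r = g and g = d, r = d. From r ≤ u and u ≤ v, r ≤ v. r = d, so d ≤ v. a = v and a | d, so v | d. Since d > 0, v ≤ d. d ≤ v, so d = v. Since n = m and d | n, d | m. d = v, so v | m. Since y | m, lcm(y, v) | m.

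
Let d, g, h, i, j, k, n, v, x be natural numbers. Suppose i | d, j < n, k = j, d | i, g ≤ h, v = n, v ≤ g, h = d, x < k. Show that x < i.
Since k = j and x < k, x < j. j < n, so x < n. From d | i and i | d, d = i. h = d, so h = i. Since v = n and v ≤ g, n ≤ g. From g ≤ h, n ≤ h. Since h = i, n ≤ i. Since x < n, x < i.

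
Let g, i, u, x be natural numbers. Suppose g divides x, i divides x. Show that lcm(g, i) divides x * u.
g divides x and i divides x, hence lcm(g, i) divides x. Then lcm(g, i) divides x * u.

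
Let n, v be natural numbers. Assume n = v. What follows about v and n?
v = n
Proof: From n = v, by symmetry, v = n.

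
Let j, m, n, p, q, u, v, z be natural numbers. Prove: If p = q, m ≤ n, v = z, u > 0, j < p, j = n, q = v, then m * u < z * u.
Because q = v and v = z, q = z. Because p = q, p = z. j = n and j < p, therefore n < p. m ≤ n, so m < p. Since p = z, m < z. Since u > 0, by multiplying by a positive, m * u < z * u.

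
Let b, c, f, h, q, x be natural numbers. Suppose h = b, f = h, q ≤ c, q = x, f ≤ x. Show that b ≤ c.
Because f = h and h = b, f = b. f ≤ x, so b ≤ x. Because q = x and q ≤ c, x ≤ c. Since b ≤ x, b ≤ c.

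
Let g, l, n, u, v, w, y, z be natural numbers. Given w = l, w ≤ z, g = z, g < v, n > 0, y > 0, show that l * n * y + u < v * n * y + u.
w = l and w ≤ z, so l ≤ z. Since g = z and g < v, z < v. From l ≤ z, l < v. Since n > 0, by multiplying by a positive, l * n < v * n. Since y > 0, by multiplying by a positive, l * n * y < v * n * y. Then l * n * y + u < v * n * y + u.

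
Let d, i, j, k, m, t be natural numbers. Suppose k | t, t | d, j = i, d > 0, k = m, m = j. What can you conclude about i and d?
i ≤ d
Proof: From k = m and m = j, k = j. k | t, so j | t. t | d, so j | d. Since d > 0, j ≤ d. Since j = i, i ≤ d.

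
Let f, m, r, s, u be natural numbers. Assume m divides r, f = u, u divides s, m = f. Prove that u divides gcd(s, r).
Because m = f and f = u, m = u. Since m divides r, u divides r. u divides s, so u divides gcd(s, r).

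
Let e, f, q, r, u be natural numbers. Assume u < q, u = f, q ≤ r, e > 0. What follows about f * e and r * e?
f * e < r * e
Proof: Because u = f and u < q, f < q. Since q ≤ r, f < r. Since e > 0, f * e < r * e.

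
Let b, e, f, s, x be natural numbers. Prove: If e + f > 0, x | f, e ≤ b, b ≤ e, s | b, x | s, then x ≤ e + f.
b ≤ e and e ≤ b, therefore b = e. From x | s and s | b, x | b. b = e, so x | e. Since x | f, x | e + f. Since e + f > 0, x ≤ e + f.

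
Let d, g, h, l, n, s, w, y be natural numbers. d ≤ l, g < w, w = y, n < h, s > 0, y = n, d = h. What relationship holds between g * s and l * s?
g * s < l * s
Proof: w = y and y = n, therefore w = n. Because g < w, g < n. From d = h and d ≤ l, h ≤ l. Because n < h, n < l. Since g < n, g < l. s > 0, so g * s < l * s.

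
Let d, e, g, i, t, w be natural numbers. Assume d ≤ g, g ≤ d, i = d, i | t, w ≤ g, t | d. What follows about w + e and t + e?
w + e ≤ t + e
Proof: g ≤ d and d ≤ g, therefore g = d. Because i = d and i | t, d | t. Since t | d, d = t. Since g = d, g = t. Since w ≤ g, w ≤ t. Then w + e ≤ t + e.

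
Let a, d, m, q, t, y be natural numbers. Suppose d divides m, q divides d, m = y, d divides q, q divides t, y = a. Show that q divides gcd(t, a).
Because m = y and y = a, m = a. d divides q and q divides d, therefore d = q. Since d divides m, q divides m. Since m = a, q divides a. q divides t, so q divides gcd(t, a).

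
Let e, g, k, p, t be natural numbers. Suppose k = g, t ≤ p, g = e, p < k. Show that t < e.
k = g and p < k, so p < g. Since g = e, p < e. From t ≤ p, t < e.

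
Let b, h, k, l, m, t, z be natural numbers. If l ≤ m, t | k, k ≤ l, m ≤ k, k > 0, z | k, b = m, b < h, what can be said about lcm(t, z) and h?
lcm(t, z) < h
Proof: t | k and z | k, therefore lcm(t, z) | k. Since k > 0, lcm(t, z) ≤ k. k ≤ l and l ≤ m, hence k ≤ m. m ≤ k, so m = k. Because b = m, b = k. b < h, so k < h. Since lcm(t, z) ≤ k, lcm(t, z) < h.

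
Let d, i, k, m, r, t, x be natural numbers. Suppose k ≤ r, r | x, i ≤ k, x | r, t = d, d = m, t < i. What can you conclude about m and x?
m < x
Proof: From r | x and x | r, r = x. Because t = d and d = m, t = m. Since t < i, m < i. i ≤ k, so m < k. Because k ≤ r, m < r. r = x, so m < x.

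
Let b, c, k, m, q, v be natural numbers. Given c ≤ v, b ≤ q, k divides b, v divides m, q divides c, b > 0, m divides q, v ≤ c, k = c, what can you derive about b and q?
b = q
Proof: v ≤ c and c ≤ v, thus v = c. v divides m and m divides q, therefore v divides q. Since v = c, c divides q. q divides c, so c = q. k = c, so k = q. k divides b, so q divides b. b > 0, so q ≤ b. b ≤ q, so b = q.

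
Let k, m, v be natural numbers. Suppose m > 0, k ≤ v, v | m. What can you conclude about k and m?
k ≤ m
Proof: v | m and m > 0, so v ≤ m. Since k ≤ v, k ≤ m.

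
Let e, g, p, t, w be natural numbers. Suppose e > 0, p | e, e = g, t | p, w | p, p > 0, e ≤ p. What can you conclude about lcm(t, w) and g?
lcm(t, w) ≤ g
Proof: Because p | e and e > 0, p ≤ e. e ≤ p, so p = e. Because e = g, p = g. t | p and w | p, hence lcm(t, w) | p. p > 0, so lcm(t, w) ≤ p. Since p = g, lcm(t, w) ≤ g.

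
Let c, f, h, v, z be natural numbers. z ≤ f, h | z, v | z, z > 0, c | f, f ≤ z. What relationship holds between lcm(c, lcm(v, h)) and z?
lcm(c, lcm(v, h)) ≤ z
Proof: f ≤ z and z ≤ f, therefore f = z. Since c | f, c | z. Since v | z and h | z, lcm(v, h) | z. Since c | z, lcm(c, lcm(v, h)) | z. Since z > 0, lcm(c, lcm(v, h)) ≤ z.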